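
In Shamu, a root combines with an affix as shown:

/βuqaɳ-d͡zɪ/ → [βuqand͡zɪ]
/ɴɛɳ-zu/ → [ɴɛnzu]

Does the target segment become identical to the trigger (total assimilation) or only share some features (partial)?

The segment that alternates is /ɳ/, which surfaces as [n] when adjacent to /d͡z/.
/ɳ/ is retroflex while /d͡z/ is alveolar; the output [n] is alveolar, matching the trigger — so the feature that spreads is place.
Manner and voice are unchanged, so the assimilation is partial, not total.
The other alternating form patterns the same way: /ɳ/ → [n] before /z/ (retroflex → alveolar, matching alveolar) — only place changes, and always toward the following segment.

partial assimilation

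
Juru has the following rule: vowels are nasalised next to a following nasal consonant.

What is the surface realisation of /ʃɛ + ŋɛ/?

[ʃɛ̃ŋɛ]

/ɛ/ sits next to the nasal /ŋ/ and is therefore nasalised to [ɛ̃].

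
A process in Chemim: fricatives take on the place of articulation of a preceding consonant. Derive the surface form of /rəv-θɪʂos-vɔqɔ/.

[rəvfɪʂoszɔqɔ]

The rule targets /θ/ (voiceless dental fricative), which sits after the trigger /v/ (labiodental).
The voiceless labiodental fricative is [f], so /θ/ → [f].
The same rule applies at the second boundary: /v/ → [z] next to /s/.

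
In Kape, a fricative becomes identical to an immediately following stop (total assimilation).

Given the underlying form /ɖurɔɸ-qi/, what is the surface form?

[ɖurɔqqi]

/ɸ/ is the segment targeted by the rule; it sits immediately before /q/, so it assimilates completely and surfaces as [q].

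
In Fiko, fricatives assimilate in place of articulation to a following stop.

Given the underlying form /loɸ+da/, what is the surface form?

/ɸ/ is a voiceless bilabial fricative. The following trigger /d/ is alveolar, so /ɸ/ must become alveolar as well.
Changing only its place to alveolar gives [s] — the voiceless alveolar fricative.

[losda]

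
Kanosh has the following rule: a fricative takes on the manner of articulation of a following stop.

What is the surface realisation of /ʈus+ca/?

The rule targets /s/ (voiceless alveolar fricative), which sits before the trigger /c/ (stop).
Changing only its manner to stop gives [t] — the voiceless alveolar stop.

[ʈutca]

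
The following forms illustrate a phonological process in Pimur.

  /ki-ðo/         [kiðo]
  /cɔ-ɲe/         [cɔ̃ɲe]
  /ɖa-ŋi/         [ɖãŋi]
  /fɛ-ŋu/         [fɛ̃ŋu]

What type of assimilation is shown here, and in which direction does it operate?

regressive nasality assimilation (vowel nasalisation)

The vowel /ɔ/ surfaces as nasalised [ɔ̃] next to the following nasal /ɲ/ — it has acquired the [+nasal] feature of its neighbour.
Likewise in the remaining data: /a/ → [ã] before /ŋ/; /ɛ/ → [ɛ̃] before /ŋ/ — each time a vowel is nasalised next to a following nasal.
No change occurs in [kiðo] because the vowel at the boundary is adjacent to an oral consonant, not a nasal (/i/ next to /ð/).
Because the conditioning nasal is to the right of the vowel that changes, the process is regressive (anticipatory).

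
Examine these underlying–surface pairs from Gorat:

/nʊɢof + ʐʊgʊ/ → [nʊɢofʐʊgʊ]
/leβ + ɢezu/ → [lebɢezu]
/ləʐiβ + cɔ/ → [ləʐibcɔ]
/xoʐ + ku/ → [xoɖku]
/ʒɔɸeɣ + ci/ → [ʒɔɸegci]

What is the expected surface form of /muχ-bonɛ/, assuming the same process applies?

[muqbonɛ]

The data show regressive manner assimilation: /β/ → [b] before /ɢ/; /β/ → [b] before /c/; /ʐ/ → [ɖ] before /k/; /ɣ/ → [g] before /c/. In each pair only manner changes, matching the following consonant, while place and voice stay constant.
Nothing changes in [nʊɢofʐʊgʊ]: there the adjacent consonants already agree in manner (/f/ and /ʐ/ are both fricatives), so this form is consistent with the same rule.
/χ/ is a voiceless uvular fricative. The following trigger /b/ is a stop, so /χ/ must become a stop as well.
Changing only its manner to stop gives [q] — the voiceless uvular stop.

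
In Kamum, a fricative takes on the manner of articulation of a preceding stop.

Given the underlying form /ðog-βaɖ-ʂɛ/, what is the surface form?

[ðogbaɖʈɛ]

/β/ is a voiced bilabial fricative. The preceding trigger /g/ is a stop, so /β/ must become a stop as well.
A voiced bilabial stop is [b], so the surface segment is [b].
At the second juncture, /ʂ/ likewise becomes [ʈ] adjacent to /ɖ/.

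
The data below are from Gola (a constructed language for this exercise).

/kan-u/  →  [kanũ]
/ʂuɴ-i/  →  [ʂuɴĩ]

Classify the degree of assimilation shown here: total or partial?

partial assimilation

The vowel /u/ surfaces as nasalised [ũ] next to the preceding nasal /n/ — it has acquired the [+nasal] feature of its neighbour.
The other form shows the same pattern: /i/ → [ĩ] after /ɴ/ — each time a vowel is nasalised next to a preceding nasal.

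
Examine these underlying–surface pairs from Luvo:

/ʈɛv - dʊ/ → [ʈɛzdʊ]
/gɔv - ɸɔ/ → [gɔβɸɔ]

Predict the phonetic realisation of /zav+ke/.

[zaɣke]

The data show regressive place assimilation: /v/ → [z] before /d/; /v/ → [β] before /ɸ/. In each pair only place changes, matching the following consonant, while manner and voice stay constant.
/v/ is a voiced labiodental fricative. The following trigger /k/ is velar, so /v/ must become velar as well.
A voiced velar fricative is [ɣ], so the surface segment is [ɣ].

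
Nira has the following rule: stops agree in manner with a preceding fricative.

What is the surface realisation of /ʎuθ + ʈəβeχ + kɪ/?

The rule targets /ʈ/ (voiceless retroflex stop), which sits after the trigger /θ/ (fricative).
Changing only its manner to fricative gives [ʂ] — the voiceless retroflex fricative.
The same rule applies at the second boundary: /k/ → [x] next to /χ/.

[ʎuθʂəβeχxɪ]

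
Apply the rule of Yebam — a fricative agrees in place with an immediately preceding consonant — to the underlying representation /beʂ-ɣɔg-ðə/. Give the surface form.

[beʂʐɔgɣə]

/ɣ/ is a voiced velar fricative. The preceding trigger /ʂ/ is retroflex, so /ɣ/ must become retroflex as well.
Changing only its place to retroflex gives [ʐ] — the voiced retroflex fricative.
At the second juncture, /ð/ likewise becomes [ɣ] adjacent to /g/.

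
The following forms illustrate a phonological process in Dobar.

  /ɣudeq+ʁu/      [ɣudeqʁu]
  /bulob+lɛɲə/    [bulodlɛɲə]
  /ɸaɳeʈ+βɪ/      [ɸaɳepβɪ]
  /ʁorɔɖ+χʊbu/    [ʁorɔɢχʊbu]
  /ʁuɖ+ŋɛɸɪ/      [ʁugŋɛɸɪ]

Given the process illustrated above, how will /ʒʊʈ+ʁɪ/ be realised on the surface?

The data show regressive place assimilation: /b/ → [d] before /l/; /ʈ/ → [p] before /β/; /ɖ/ → [ɢ] before /χ/; /ɖ/ → [g] before /ŋ/. In each pair only place changes, matching the following consonant, while manner and voice stay constant.
Nothing changes in [ɣudeqʁu]: there the adjacent consonants already agree in place (/q/ and /ʁ/ are both uvular), so this form is consistent with the same rule.
The rule targets /ʈ/ (voiceless retroflex stop), which sits before the trigger /ʁ/ (uvular).
The voiceless uvular stop is [q], so /ʈ/ → [q].

[ʒʊqʁɪ]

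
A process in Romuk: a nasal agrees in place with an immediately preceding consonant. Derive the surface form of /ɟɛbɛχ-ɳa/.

The rule targets /ɳ/ (voiced retroflex nasal), which sits after the trigger /χ/ (uvular).
The voiced uvular nasal is [ɴ], so /ɳ/ → [ɴ].

[ɟɛbɛχɴa]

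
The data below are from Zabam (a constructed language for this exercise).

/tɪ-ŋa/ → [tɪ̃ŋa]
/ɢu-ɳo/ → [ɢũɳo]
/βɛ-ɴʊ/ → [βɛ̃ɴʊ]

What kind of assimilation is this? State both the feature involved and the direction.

regressive nasality assimilation (vowel nasalisation)

The vowel /ɪ/ surfaces as nasalised [ɪ̃] next to the following nasal /ŋ/ — it has acquired the [+nasal] feature of its neighbour.
Likewise in the remaining data: /u/ → [ũ] before /ɳ/; /ɛ/ → [ɛ̃] before /ɴ/ — each time a vowel is nasalised next to a following nasal.
Because the conditioning nasal is to the right of the vowel that changes, the process is regressive (anticipatory).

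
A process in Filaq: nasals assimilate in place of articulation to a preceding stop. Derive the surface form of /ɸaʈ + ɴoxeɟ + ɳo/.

The rule targets /ɴ/ (voiced uvular nasal), which sits after the trigger /ʈ/ (retroflex).
The voiced retroflex nasal is [ɳ], so /ɴ/ → [ɳ].
The same rule applies at the second boundary: /ɳ/ → [ɲ] next to /ɟ/.

[ɸaʈɳoxeɟɲo]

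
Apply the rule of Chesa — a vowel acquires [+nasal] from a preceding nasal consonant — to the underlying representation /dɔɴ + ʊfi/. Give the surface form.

[dɔɴʊ̃fi]

/ʊ/ sits next to the nasal /ɴ/ and is therefore nasalised to [ʊ̃].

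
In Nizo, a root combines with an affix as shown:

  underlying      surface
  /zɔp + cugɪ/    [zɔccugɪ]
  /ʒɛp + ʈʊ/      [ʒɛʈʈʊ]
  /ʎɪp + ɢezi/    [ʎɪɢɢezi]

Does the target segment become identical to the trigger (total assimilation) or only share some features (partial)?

total assimilation

Comparing underlying and surface forms, /p/ → [ɢ] is the alternation; the neighbouring /ɢ/ is constant.
The output [ɢ] is identical to the trigger /ɢ/ — every feature (place, manner, voicing) has been copied — so this is total assimilation.
The remaining alternations confirm this: /p/ → [c] before /c/; /p/ → [ʈ] before /ʈ/ — in each case the output is a copy of the following consonant.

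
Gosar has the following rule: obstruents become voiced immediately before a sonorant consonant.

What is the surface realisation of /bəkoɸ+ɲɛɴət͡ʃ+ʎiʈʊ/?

[bəkoβɲɛɴəd͡ʒʎiʈʊ]

The rule targets /ɸ/ (voiceless bilabial fricative), which sits before the trigger /ɲ/ (voiced).
Changing only its voicing to voiced gives [β] — the voiced bilabial fricative.
At the second juncture, /t͡ʃ/ likewise becomes [d͡ʒ] adjacent to /ʎ/.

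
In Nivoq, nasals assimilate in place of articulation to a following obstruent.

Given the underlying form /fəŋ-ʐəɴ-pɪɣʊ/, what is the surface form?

The rule targets /ŋ/ (voiced velar nasal), which sits before the trigger /ʐ/ (retroflex).
The voiced retroflex nasal is [ɳ], so /ŋ/ → [ɳ].
At the second juncture, /ɴ/ likewise becomes [m] adjacent to /p/.

[fəɳʐəmpɪɣʊ]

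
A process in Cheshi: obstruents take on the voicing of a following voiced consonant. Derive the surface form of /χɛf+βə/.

/f/ is a voiceless labiodental fricative. The following trigger /β/ is voiced, so /f/ must become voiced as well.
The voiced labiodental fricative is [v], so /f/ → [v].

[χɛvβə]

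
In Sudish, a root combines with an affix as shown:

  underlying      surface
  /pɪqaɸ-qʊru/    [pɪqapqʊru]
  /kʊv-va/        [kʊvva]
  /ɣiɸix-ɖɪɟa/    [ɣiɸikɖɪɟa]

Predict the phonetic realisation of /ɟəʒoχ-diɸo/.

[ɟəʒoqdiɸo]

The data show regressive manner assimilation: /ɸ/ → [p] before /q/; /x/ → [k] before /ɖ/. In each pair only manner changes, matching the following consonant, while place and voice stay constant.
No alternation appears in [kʊvva]: there the adjacent consonants already agree in manner (/v/ and /v/ are both fricatives), so this form is consistent with the same rule.
The rule targets /χ/ (voiceless uvular fricative), which sits before the trigger /d/ (stop).
Changing only its manner to stop gives [q] — the voiceless uvular stop.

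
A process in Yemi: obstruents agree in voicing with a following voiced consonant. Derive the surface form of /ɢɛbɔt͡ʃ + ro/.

[ɢɛbɔd͡ʒro]

/t͡ʃ/ is a voiceless postalveolar affricate. The following trigger /r/ is voiced, so /t͡ʃ/ must become voiced as well.
A voiced postalveolar affricate is [d͡ʒ], so the surface segment is [d͡ʒ].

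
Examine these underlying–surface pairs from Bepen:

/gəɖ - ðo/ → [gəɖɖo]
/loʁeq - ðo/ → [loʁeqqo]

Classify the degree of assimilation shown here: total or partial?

Underlying /ð/ is realised as [ɖ] next to /ɖ/; /ɖ/ itself does not change.
The output [ɖ] is identical to the trigger /ɖ/ — every feature (place, manner, voicing) has been copied — so this is total assimilation.
The other form behaves the same way: /ð/ → [q] after /q/ — in each case the output is a copy of the preceding consonant.

total assimilation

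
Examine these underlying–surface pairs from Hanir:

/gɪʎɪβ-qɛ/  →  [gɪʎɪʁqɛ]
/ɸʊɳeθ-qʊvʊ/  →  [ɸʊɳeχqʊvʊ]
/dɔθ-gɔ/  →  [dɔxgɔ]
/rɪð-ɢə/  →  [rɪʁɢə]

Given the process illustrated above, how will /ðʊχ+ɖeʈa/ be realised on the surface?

The data show regressive place assimilation: /β/ → [ʁ] before /q/; /θ/ → [χ] before /q/; /θ/ → [x] before /g/; /ð/ → [ʁ] before /ɢ/. In each pair only place changes, matching the following consonant, while manner and voice stay constant.
The rule targets /χ/ (voiceless uvular fricative), which sits before the trigger /ɖ/ (retroflex).
A voiceless retroflex fricative is [ʂ], so the surface segment is [ʂ].

[ðʊʂɖeʈa]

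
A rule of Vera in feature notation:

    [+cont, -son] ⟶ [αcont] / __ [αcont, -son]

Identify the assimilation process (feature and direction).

regressive manner assimilation

The shared variable α links the value of [cont] on the target to that of the neighbouring obstruent. [cont] distinguishes stops from fricatives — a manner-of-articulation feature — so this is manner assimilation.
The conditioning segment sits to the right of the focus bar, meaning the trigger follows the segment that changes — regressive assimilation.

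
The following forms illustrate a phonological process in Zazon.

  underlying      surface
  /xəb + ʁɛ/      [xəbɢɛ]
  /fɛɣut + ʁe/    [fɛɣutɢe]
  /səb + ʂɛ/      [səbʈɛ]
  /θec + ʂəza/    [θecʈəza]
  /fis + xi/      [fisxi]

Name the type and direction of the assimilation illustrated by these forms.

progressive manner assimilation

Underlying /ʁ/ is realised as [ɢ] next to /b/; /b/ itself does not change.
The change fricative → stop matches the manner of the preceding /b/, identifying this as manner assimilation.
Place and voice are unchanged, so the assimilation is partial, not total.
The other alternating forms pattern the same way: /ʁ/ → [ɢ] after /t/ (fricative → stop, matching a stop); /ʂ/ → [ʈ] after /b/ (fricative → stop, matching a stop); /ʂ/ → [ʈ] after /c/ (fricative → stop, matching a stop) — only manner changes, and always toward the preceding segment.
No alternation appears in [fisxi]: there the adjacent consonants already agree in manner (/x/ and /s/ are both fricatives), so this form is consistent with the same rule.
Since the segment that changes follows the conditioning segment, the assimilation is progressive.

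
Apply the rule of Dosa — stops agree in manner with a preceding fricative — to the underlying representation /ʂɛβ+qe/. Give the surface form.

[ʂɛβχe]

/q/ is a voiceless uvular stop. The preceding trigger /β/ is a fricative, so /q/ must become a fricative as well.
Changing only its manner to fricative gives [χ] — the voiceless uvular fricative.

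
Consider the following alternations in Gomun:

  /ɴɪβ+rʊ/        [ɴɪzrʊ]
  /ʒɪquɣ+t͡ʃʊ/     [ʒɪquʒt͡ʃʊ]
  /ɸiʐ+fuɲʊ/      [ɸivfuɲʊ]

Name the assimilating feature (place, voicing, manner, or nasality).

Underlying /β/ is realised as [z] next to /r/; /r/ itself does not change.
/β/ is bilabial while /r/ is alveolar; the output [z] is alveolar, matching the trigger — so the feature that spreads is place.
The other alternating forms pattern the same way: /ɣ/ → [ʒ] before /t͡ʃ/ (velar → postalveolar, matching postalveolar); /ʐ/ → [v] before /f/ (retroflex → labiodental, matching labiodental) — only place changes, and always toward the following segment.

place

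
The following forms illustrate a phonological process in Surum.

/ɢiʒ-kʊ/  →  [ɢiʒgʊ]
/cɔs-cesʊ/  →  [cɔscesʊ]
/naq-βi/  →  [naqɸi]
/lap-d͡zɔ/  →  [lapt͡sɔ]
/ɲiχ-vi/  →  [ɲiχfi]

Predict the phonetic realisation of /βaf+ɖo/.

The data show progressive voicing assimilation: /k/ → [g] after /ʒ/; /β/ → [ɸ] after /q/; /d͡z/ → [t͡s] after /p/; /v/ → [f] after /χ/. In each pair only voicing changes, matching the preceding consonant, while place and manner stay constant.
Nothing changes in [cɔscesʊ]: there the adjacent consonants already agree in voicing (/c/ and /s/ are both voiceless), so this form is consistent with the same rule.
The rule targets /ɖ/ (voiced retroflex stop), which sits after the trigger /f/ (voiceless).
Changing only its voicing to voiceless gives [ʈ] — the voiceless retroflex stop.

[βafʈo]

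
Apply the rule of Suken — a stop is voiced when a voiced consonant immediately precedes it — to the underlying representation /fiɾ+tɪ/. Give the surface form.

The rule targets /t/ (voiceless alveolar stop), which sits after the trigger /ɾ/ (voiced).
A voiced alveolar stop is [d], so the surface segment is [d].

[fiɾdɪ]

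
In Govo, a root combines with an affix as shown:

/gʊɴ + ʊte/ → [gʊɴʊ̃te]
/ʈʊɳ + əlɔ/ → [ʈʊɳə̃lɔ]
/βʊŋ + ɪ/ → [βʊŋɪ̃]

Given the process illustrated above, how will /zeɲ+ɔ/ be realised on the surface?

[zeɲɔ̃]

The data show progressive nasality assimilation (vowel nasalisation): /ʊ/ → [ʊ̃] after /ɴ/; /ə/ → [ə̃] after /ɳ/; /ɪ/ → [ɪ̃] after /ŋ/ — a vowel is nasalised by an immediately preceding nasal consonant.
The vowel /ɔ/ is adjacent to the preceding nasal /ɲ/, so it acquires [+nasal] and surfaces as [ɔ̃].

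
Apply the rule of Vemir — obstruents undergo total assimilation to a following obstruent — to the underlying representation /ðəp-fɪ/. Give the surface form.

/p/ is the segment targeted by the rule; it sits immediately before /f/, so it assimilates completely and surfaces as [f].

[ðəffɪ]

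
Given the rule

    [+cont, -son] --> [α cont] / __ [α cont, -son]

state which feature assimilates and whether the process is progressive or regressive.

regressive manner assimilation

The rule copies [cont] (continuancy) from the environment onto the target fricatives; since [±cont] encodes the stop/fricative manner contrast, the assimilating dimension is manner.
Since the environment is written after the underscore, the trigger follows the target; the direction is regressive.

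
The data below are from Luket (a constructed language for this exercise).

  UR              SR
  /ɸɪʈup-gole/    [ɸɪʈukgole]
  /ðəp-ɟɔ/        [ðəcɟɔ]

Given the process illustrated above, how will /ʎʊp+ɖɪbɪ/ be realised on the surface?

The data show regressive place assimilation: /p/ → [k] before /g/; /p/ → [c] before /ɟ/. In each pair only place changes, matching the following consonant, while manner and voice stay constant.
The rule targets /p/ (voiceless bilabial stop), which sits before the trigger /ɖ/ (retroflex).
A voiceless retroflex stop is [ʈ], so the surface segment is [ʈ].

[ʎʊʈɖɪbɪ]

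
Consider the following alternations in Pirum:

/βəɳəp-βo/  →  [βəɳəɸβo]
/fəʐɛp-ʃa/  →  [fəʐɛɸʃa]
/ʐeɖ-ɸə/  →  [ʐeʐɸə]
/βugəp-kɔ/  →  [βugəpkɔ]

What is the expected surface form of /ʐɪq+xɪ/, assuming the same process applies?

[ʐɪχxɪ]

The data show regressive manner assimilation: /p/ → [ɸ] before /β/; /p/ → [ɸ] before /ʃ/; /ɖ/ → [ʐ] before /ɸ/. In each pair only manner changes, matching the following consonant, while place and voice stay constant.
Nothing changes in [βugəpkɔ]: there the adjacent consonants already agree in manner (/p/ and /k/ are both stops), so this form is consistent with the same rule.
The rule targets /q/ (voiceless uvular stop), which sits before the trigger /x/ (fricative).
A voiceless uvular fricative is [χ], so the surface segment is [χ].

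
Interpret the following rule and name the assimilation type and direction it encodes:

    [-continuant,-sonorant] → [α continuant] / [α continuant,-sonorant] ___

progressive manner assimilation

The shared variable α links the value of [continuant] on the target to that of the neighbouring obstruent. [continuant] distinguishes stops from fricatives — a manner-of-articulation feature — so this is manner assimilation.
The conditioning segment sits to the left of the focus bar, meaning the trigger precedes the segment that changes — progressive assimilation.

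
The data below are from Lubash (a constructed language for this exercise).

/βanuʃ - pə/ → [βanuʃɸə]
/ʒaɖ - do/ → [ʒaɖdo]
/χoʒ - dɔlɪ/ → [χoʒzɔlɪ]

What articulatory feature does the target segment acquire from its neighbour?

manner

Underlying /p/ is realised as [ɸ] next to /ʃ/; /ʃ/ itself does not change.
/p/ is a stop while /ʃ/ is a fricative; the output [ɸ] is a fricative, matching the trigger — so the feature that spreads is manner.
The other alternating form patterns the same way: /d/ → [z] after /ʒ/ (stop → fricative, matching a fricative) — only manner changes, and always toward the preceding segment.
Nothing changes in [ʒaɖdo]: there the adjacent consonants already agree in manner (/d/ and /ɖ/ are both stops), so this form is consistent with the same rule.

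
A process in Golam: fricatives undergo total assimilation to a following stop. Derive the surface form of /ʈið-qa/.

/ð/ is the segment targeted by the rule; it sits immediately before /q/, so it assimilates completely and surfaces as [q].

[ʈiqqa]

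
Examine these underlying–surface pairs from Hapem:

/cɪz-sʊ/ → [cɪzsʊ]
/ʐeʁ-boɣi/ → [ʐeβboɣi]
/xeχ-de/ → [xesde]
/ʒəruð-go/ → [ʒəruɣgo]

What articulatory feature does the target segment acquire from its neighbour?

place

The segment that alternates is /ʁ/, which surfaces as [β] when adjacent to /b/.
The change uvular → bilabial matches the place of the following /b/, identifying this as place assimilation.
The other alternating forms pattern the same way: /χ/ → [s] before /d/ (uvular → alveolar, matching alveolar); /ð/ → [ɣ] before /g/ (dental → velar, matching velar) — only place changes, and always toward the following segment.
Nothing changes in [cɪzsʊ]: there the adjacent consonants already agree in place (/z/ and /s/ are both alveolar), so this form is consistent with the same rule.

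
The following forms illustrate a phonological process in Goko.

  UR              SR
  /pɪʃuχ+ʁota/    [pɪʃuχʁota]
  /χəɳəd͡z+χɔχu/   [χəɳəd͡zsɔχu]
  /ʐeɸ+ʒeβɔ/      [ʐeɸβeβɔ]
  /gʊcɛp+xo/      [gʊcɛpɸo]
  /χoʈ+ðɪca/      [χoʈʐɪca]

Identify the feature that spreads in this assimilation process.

place

The segment that alternates is /χ/, which surfaces as [s] when adjacent to /d͡z/.
The change uvular → alveolar matches the place of the preceding /d͡z/, identifying this as place assimilation.
The other alternating forms pattern the same way: /ʒ/ → [β] after /ɸ/ (postalveolar → bilabial, matching bilabial); /x/ → [ɸ] after /p/ (velar → bilabial, matching bilabial); /ð/ → [ʐ] after /ʈ/ (dental → retroflex, matching retroflex) — only place changes, and always toward the preceding segment.
Nothing changes in [pɪʃuχʁota]: there the adjacent consonants already agree in place (/ʁ/ and /χ/ are both uvular), so this form is consistent with the same rule.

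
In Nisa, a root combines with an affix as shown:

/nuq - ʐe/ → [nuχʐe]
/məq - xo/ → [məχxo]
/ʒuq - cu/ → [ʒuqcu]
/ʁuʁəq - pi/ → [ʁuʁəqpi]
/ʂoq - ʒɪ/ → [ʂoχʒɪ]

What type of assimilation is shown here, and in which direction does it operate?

regressive manner assimilation

Underlying /q/ is realised as [χ] next to /ʐ/; /ʐ/ itself does not change.
/q/ is a stop while /ʐ/ is a fricative; the output [χ] is a fricative, matching the trigger — so the feature that spreads is manner.
Place and voice are unchanged, so the assimilation is partial, not total.
The same holds elsewhere in the data: /q/ → [χ] before /x/ (stop → fricative, matching a fricative); /q/ → [χ] before /ʒ/ (stop → fricative, matching a fricative) — only manner changes, and always toward the following segment.
No alternation appears in [ʒuqcu], [ʁuʁəqpi]: there the adjacent consonants already agree in manner (/q/ and /c/ are both stops; /q/ and /p/ are both stops), so these forms are consistent with the same rule.
The trigger is the following segment, so the direction is regressive (anticipatory).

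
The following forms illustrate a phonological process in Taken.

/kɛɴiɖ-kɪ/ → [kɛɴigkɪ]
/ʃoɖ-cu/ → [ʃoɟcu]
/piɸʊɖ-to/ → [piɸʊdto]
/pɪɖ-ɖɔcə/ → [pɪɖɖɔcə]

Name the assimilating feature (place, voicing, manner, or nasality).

Comparing underlying and surface forms, /ɖ/ → [g] is the alternation; the neighbouring /k/ is constant.
The change retroflex → velar matches the place of the following /k/, identifying this as place assimilation.
Checking the remaining alternations: /ɖ/ → [ɟ] before /c/ (retroflex → palatal, matching palatal); /ɖ/ → [d] before /t/ (retroflex → alveolar, matching alveolar) — only place changes, and always toward the following segment.
Nothing changes in [pɪɖɖɔcə]: there the adjacent consonants already agree in place (/ɖ/ and /ɖ/ are both retroflex), so this form is consistent with the same rule.

place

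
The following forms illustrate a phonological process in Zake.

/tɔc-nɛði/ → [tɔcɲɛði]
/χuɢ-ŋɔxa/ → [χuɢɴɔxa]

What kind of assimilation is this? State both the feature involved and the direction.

progressive place assimilation

Underlying /n/ is realised as [ɲ] next to /c/; /c/ itself does not change.
/n/ is alveolar while /c/ is palatal; the output [ɲ] is palatal, matching the trigger — so the feature that spreads is place.
Manner and voice are unchanged, so the assimilation is partial, not total.
Checking the remaining alternation: /ŋ/ → [ɴ] after /ɢ/ (velar → uvular, matching uvular) — only place changes, and always toward the preceding segment.
The trigger is the preceding segment, so the direction is progressive (perseverative).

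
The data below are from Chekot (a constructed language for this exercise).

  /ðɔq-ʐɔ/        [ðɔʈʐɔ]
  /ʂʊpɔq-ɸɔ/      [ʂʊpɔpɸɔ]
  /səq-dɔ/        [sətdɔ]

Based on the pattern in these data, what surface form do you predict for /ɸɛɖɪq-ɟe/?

[ɸɛɖɪcɟe]

The data show regressive place assimilation: /q/ → [ʈ] before /ʐ/; /q/ → [p] before /ɸ/; /q/ → [t] before /d/. In each pair only place changes, matching the following consonant, while manner and voice stay constant.
The rule targets /q/ (voiceless uvular stop), which sits before the trigger /ɟ/ (palatal).
The voiceless palatal stop is [c], so /q/ → [c].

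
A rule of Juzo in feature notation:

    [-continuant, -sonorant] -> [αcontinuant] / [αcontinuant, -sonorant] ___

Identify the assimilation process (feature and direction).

progressive manner assimilation

The shared variable α links the value of [continuant] on the target to that of the neighbouring obstruent. [continuant] distinguishes stops from fricatives — a manner-of-articulation feature — so this is manner assimilation.
Since the environment is written before the underscore, the trigger precedes the target; the direction is progressive.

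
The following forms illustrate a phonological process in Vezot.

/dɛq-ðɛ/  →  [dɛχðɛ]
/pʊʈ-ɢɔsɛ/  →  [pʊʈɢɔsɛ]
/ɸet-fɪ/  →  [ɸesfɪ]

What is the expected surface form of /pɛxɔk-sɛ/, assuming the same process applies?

The data show regressive manner assimilation: /q/ → [χ] before /ð/; /t/ → [s] before /f/. In each pair only manner changes, matching the following consonant, while place and voice stay constant.
No alternation appears in [pʊʈɢɔsɛ]: there the adjacent consonants already agree in manner (/ʈ/ and /ɢ/ are both stops), so this form is consistent with the same rule.
/k/ is a voiceless velar stop. The following trigger /s/ is a fricative, so /k/ must become a fricative as well.
A voiceless velar fricative is [x], so the surface segment is [x].

[pɛxɔxsɛ]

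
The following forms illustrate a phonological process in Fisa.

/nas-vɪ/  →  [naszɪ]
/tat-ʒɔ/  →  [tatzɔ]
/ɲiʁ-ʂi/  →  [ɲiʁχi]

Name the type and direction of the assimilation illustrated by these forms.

Comparing underlying and surface forms, /v/ → [z] is the alternation; the neighbouring /s/ is constant.
The change labiodental → alveolar matches the place of the preceding /s/, identifying this as place assimilation.
Manner and voice are unchanged, so the assimilation is partial, not total.
The other alternating forms pattern the same way: /ʒ/ → [z] after /t/ (postalveolar → alveolar, matching alveolar); /ʂ/ → [χ] after /ʁ/ (retroflex → uvular, matching uvular) — only place changes, and always toward the preceding segment.
Since the segment that changes follows the conditioning segment, the assimilation is progressive.

progressive place assimilation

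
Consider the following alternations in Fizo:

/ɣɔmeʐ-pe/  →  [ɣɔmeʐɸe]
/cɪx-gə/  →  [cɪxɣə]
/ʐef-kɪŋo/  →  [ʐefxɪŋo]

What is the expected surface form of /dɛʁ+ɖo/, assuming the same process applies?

The data show progressive manner assimilation: /p/ → [ɸ] after /ʐ/; /g/ → [ɣ] after /x/; /k/ → [x] after /f/. In each pair only manner changes, matching the preceding consonant, while place and voice stay constant.
The rule targets /ɖ/ (voiced retroflex stop), which sits after the trigger /ʁ/ (fricative).
Changing only its manner to fricative gives [ʐ] — the voiced retroflex fricative.

[dɛʁʐo]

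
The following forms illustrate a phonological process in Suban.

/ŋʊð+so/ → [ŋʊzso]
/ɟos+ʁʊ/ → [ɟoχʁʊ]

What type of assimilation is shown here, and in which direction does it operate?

Comparing underlying and surface forms, /ð/ → [z] is the alternation; the neighbouring /s/ is constant.
The change dental → alveolar matches the place of the following /s/, identifying this as place assimilation.
Manner and voice are unchanged, so the assimilation is partial, not total.
The other alternating form patterns the same way: /s/ → [χ] before /ʁ/ (alveolar → uvular, matching uvular) — only place changes, and always toward the following segment.
Since the segment that changes precedes the conditioning segment, the assimilation is regressive.

regressive place assimilation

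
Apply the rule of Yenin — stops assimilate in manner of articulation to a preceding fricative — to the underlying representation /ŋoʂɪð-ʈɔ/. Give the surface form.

[ŋoʂɪðʂɔ]

/ʈ/ is a voiceless retroflex stop. The preceding trigger /ð/ is a fricative, so /ʈ/ must become a fricative as well.
Changing only its manner to fricative gives [ʂ] — the voiceless retroflex fricative.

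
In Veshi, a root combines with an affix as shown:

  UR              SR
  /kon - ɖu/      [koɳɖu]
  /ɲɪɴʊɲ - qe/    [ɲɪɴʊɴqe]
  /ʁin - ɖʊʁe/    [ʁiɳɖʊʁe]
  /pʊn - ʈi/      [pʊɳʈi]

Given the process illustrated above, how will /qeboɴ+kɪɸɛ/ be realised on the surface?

The data show regressive place assimilation: /n/ → [ɳ] before /ɖ/; /ɲ/ → [ɴ] before /q/; /n/ → [ɳ] before /ʈ/. In each pair only place changes, matching the following consonant, while manner and voice stay constant.
The rule targets /ɴ/ (voiced uvular nasal), which sits before the trigger /k/ (velar).
Changing only its place to velar gives [ŋ] — the voiced velar nasal.

[qeboŋkɪɸɛ]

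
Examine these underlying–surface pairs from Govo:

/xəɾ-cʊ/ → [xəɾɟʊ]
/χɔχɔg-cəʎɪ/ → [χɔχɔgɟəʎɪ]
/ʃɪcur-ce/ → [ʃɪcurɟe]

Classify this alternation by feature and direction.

progressive voicing assimilation

Comparing underlying and surface forms, /c/ → [ɟ] is the alternation; the neighbouring /ɾ/ is constant.
The change voiceless → voiced matches the voicing of the preceding /ɾ/, identifying this as voicing assimilation.
Place and manner are unchanged, so the assimilation is partial, not total.
The other alternating forms pattern the same way: /c/ → [ɟ] after /g/ (voiceless → voiced, matching voiced); /c/ → [ɟ] after /r/ (voiceless → voiced, matching voiced) — only voicing changes, and always toward the preceding segment.
The trigger is the preceding segment, so the direction is progressive (perseverative).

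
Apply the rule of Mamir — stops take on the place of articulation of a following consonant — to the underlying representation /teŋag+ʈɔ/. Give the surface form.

[teŋaɖʈɔ]

/g/ is a voiced velar stop. The following trigger /ʈ/ is retroflex, so /g/ must become retroflex as well.
Changing only its place to retroflex gives [ɖ] — the voiced retroflex stop.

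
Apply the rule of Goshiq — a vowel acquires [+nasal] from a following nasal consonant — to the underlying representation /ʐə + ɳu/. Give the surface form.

[ʐə̃ɳu]

The vowel /ə/ is adjacent to the following nasal /ɳ/, so it acquires [+nasal] and surfaces as [ə̃].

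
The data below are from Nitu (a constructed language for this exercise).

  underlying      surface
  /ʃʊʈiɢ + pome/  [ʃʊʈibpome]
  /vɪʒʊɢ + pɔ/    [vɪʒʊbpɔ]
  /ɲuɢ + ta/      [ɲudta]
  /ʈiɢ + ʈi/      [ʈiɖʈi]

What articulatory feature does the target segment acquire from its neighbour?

Underlying /ɢ/ is realised as [b] next to /p/; /p/ itself does not change.
/ɢ/ is uvular while /p/ is bilabial; the output [b] is bilabial, matching the trigger — so the feature that spreads is place.
The other alternating forms pattern the same way: /ɢ/ → [d] before /t/ (uvular → alveolar, matching alveolar); /ɢ/ → [ɖ] before /ʈ/ (uvular → retroflex, matching retroflex) — only place changes, and always toward the following segment.

place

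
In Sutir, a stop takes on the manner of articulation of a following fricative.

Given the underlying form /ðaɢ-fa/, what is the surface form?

The rule targets /ɢ/ (voiced uvular stop), which sits before the trigger /f/ (fricative).
The voiced uvular fricative is [ʁ], so /ɢ/ → [ʁ].

[ðaʁfa]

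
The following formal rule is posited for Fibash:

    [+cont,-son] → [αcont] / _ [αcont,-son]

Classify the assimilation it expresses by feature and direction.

The shared variable α links the value of [cont] on the target to that of the neighbouring obstruent. [cont] distinguishes stops from fricatives — a manner-of-articulation feature — so this is manner assimilation.
The conditioning segment sits to the right of the focus bar, meaning the trigger follows the segment that changes — regressive assimilation.

regressive manner assimilation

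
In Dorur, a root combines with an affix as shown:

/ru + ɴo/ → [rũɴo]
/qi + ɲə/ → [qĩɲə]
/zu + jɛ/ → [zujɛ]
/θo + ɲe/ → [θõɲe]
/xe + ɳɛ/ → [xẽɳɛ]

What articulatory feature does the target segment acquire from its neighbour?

nasality

The vowel /u/ surfaces as nasalised [ũ] next to the following nasal /ɴ/ — it has acquired the [+nasal] feature of its neighbour.
The other forms show the same pattern: /i/ → [ĩ] before /ɲ/; /o/ → [õ] before /ɲ/; /e/ → [ẽ] before /ɳ/ — each time a vowel is nasalised next to a following nasal.
No change occurs in [zujɛ] because the vowel at the boundary is adjacent to an oral consonant, not a nasal (/u/ next to /j/).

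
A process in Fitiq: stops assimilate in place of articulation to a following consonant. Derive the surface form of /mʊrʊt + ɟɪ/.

/t/ is a voiceless alveolar stop. The following trigger /ɟ/ is palatal, so /t/ must become palatal as well.
A voiceless palatal stop is [c], so the surface segment is [c].

[mʊrʊcɟɪ]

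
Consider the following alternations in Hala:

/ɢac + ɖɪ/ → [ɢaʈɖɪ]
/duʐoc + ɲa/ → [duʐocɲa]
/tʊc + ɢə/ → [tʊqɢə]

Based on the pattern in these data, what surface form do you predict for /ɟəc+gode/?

The data show regressive place assimilation: /c/ → [ʈ] before /ɖ/; /c/ → [q] before /ɢ/. In each pair only place changes, matching the following consonant, while manner and voice stay constant.
No alternation appears in [duʐocɲa]: there the adjacent consonants already agree in place (/c/ and /ɲ/ are both palatal), so this form is consistent with the same rule.
/c/ is a voiceless palatal stop. The following trigger /g/ is velar, so /c/ must become velar as well.
A voiceless velar stop is [k], so the surface segment is [k].

[ɟəkgode]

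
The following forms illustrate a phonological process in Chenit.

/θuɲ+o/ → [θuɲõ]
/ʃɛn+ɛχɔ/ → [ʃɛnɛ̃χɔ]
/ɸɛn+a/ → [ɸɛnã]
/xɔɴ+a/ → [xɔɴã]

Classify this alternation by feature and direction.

The vowel /o/ surfaces as nasalised [õ] next to the preceding nasal /ɲ/ — it has acquired the [+nasal] feature of its neighbour.
The other forms show the same pattern: /ɛ/ → [ɛ̃] after /n/; /a/ → [ã] after /n/; /a/ → [ã] after /ɴ/ — each time a vowel is nasalised next to a preceding nasal.
Because the conditioning nasal is to the left of the vowel that changes, the process is progressive (perseverative).

progressive nasality assimilation (vowel nasalisation)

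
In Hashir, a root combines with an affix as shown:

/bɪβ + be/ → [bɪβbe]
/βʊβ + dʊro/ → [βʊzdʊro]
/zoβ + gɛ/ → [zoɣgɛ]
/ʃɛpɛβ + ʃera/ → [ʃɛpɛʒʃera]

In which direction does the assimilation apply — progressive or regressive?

regressive

The segment that alternates is /β/, which surfaces as [z] when adjacent to /d/.
The change bilabial → alveolar matches the place of the following /d/, identifying this as place assimilation.
Checking the remaining alternations: /β/ → [ɣ] before /g/ (bilabial → velar, matching velar); /β/ → [ʒ] before /ʃ/ (bilabial → postalveolar, matching postalveolar) — only place changes, and always toward the following segment.
No alternation appears in [bɪβbe]: there the adjacent consonants already agree in place (/β/ and /b/ are both bilabial), so this form is consistent with the same rule.
Since the segment that changes precedes the conditioning segment, the assimilation is regressive.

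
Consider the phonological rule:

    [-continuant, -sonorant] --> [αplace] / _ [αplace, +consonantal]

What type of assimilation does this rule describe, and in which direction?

The shared variable α links the value of the place features (abbreviated [place]) on the target to the same value on the neighbouring segment, so place is the feature that assimilates.
The conditioning segment sits to the right of the focus bar, meaning the trigger follows the segment that changes — regressive assimilation.

regressive place assimilation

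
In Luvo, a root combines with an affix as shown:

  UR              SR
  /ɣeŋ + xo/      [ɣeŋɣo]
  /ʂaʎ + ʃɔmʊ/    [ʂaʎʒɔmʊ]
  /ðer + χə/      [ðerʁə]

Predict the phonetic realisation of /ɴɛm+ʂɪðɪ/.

The data show progressive voicing assimilation: /x/ → [ɣ] after /ŋ/; /ʃ/ → [ʒ] after /ʎ/; /χ/ → [ʁ] after /r/. In each pair only voicing changes, matching the preceding consonant, while place and manner stay constant.
/ʂ/ is a voiceless retroflex fricative. The preceding trigger /m/ is voiced, so /ʂ/ must become voiced as well.
Changing only its voicing to voiced gives [ʐ] — the voiced retroflex fricative.

[ɴɛmʐɪðɪ]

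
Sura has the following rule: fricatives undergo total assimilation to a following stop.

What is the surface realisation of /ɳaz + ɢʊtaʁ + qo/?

/z/ is the segment targeted by the rule; it sits immediately before /ɢ/, so it assimilates completely and surfaces as [ɢ].
The same rule applies at the second boundary: /ʁ/ → [q] next to /q/.

[ɳaɢɢʊtaqqo]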